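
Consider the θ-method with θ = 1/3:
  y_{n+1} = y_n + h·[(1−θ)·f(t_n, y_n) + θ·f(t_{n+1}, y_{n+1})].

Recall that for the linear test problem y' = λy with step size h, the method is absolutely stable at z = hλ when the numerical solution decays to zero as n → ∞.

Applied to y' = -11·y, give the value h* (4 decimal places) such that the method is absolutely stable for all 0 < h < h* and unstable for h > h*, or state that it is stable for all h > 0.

(-6.0000,0); λ=-11 ⇒ h* = (6)/11 = 0.5455.

Test eqn y'=λy, z=hλ:
  y_{n+1} = y_n + z·[2/3·y_n + 1/3·y_{n+1}] ⇒ (1 − 1/3z)y_{n+1} = (1 + 2/3z)y_n
  so R(z) = (1 + 2/3z)/(1 − 1/3z).

Boundary: |R(x)|=1, x<0.
x=-0.65: |R|=0.4658
R=−1: 1+2/3x = −1+1/3x ⇒ -1/3x=2 ⇒ x=2/(-1/3)=-6.0000
Confirm numerically:
  x=-5.799: |R|=0.97716 <1
  x=-3.569: |R|=0.62993 <1
  x=-3.155: |R|=0.53777 <1
  x=-2.486: |R|=0.35946 <1
  x=-6.458: |R|=1.04842 >1
  x=-6.180: |R|=1.01961 >1
So |R|<1 on (-6.0000, 0).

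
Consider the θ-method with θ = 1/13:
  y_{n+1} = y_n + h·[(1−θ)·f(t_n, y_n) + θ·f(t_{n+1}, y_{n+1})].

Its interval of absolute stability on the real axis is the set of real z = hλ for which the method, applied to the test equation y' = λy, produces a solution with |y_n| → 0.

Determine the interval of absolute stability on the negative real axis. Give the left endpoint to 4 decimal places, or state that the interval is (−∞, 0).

(-2.3636, 0).

With y'=λy (z=hλ):
  y_{n+1} = y_n + z·[12/13·y_n + 1/13·y_{n+1}] ⇒ (1 − 1/13z)y_{n+1} = (1 + 12/13z)y_n
  ⇒ R(z) = (1 + 12/13z)/(1 − 1/13z).

Find x<0 with |R(x)|<1.
x=-0.61: |R|=0.4173
R=−1: 1+12/13x = −1+1/13x ⇒ -11/13x=2 ⇒ x=2/(-11/13)=-2.3636
Confirm numerically:
  x=-1.885: |R|=0.64629 <1
  x=-1.699: |R|=0.50262 <1
  x=-1.450: |R|=0.30450 <1
  x=-2.695: |R|=1.23224 >1
  x=-2.554: |R|=1.13463 >1
  x=-2.454: |R|=1.06432 >1
So |R|<1 on (-2.3636, 0).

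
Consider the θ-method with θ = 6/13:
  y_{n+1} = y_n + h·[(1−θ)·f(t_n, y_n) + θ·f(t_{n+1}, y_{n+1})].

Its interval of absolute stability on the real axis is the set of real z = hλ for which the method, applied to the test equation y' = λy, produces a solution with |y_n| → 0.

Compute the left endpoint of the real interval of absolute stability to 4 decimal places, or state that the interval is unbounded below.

Test eqn y'=λy, z=hλ:
  y_{n+1} = y_n + z·[7/13·y_n + 6/13·y_{n+1}] ⇒ (1 − 6/13z)y_{n+1} = (1 + 7/13z)y_n
  ⇒ R(z) = (1 + 7/13z)/(1 − 6/13z).

Find x<0 with |R(x)|<1.
x=-1.08: |R|=0.2793
R=−1: 1+7/13x = −1+6/13x ⇒ -1/13x=2 ⇒ x=2/(-1/13)=-26.0000
Confirm numerically:
  x=-22.803: |R|=0.97866 <1
  x=-16.238: |R|=0.91160 <1
  x=-15.526: |R|=0.90133 <1
  x=-13.271: |R|=0.86258 <1
  x=-26.520: |R|=1.00302 >1
  x=-26.239: |R|=1.00140 >1
Interval (-26.0000, 0).

left endpoint -26.0000.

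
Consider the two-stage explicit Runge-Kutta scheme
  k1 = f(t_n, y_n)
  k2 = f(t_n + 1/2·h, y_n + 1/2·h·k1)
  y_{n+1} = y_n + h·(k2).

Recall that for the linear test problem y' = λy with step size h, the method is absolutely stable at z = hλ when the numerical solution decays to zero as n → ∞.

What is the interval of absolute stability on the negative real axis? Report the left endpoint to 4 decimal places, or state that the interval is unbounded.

(-2.0000, 0).

Test eqn y'=λy, z=hλ:
  k1=λy_n ⇒ h·k1=z·y_n;  k2=λ(1+1/2z)y_n ⇒ h·k2=z(1+1/2z)y_n
  y_{n+1}/y_n = 1 + z(1+1/2z) = 1 + z + 1/2z²
  Hence R(z) = 1 + z + 1/2z².

Boundary: |R(x)|=1, x<0.
x=-0.49: |R|=0.6300
R=1: x+1/2x²=0 ⇒ x=−2=-2.0000; min R=1−1/(4·1/2)=0.5000>−1
Confirm numerically:
  x=-1.363: |R|=0.56588 <1
  x=-1.199: |R|=0.51980 <1
  x=-1.027: |R|=0.50036 <1
  x=-2.562: |R|=1.71992 >1
  x=-2.380: |R|=1.45220 >1
  x=-2.122: |R|=1.12944 >1
Interval (-2.0000, 0).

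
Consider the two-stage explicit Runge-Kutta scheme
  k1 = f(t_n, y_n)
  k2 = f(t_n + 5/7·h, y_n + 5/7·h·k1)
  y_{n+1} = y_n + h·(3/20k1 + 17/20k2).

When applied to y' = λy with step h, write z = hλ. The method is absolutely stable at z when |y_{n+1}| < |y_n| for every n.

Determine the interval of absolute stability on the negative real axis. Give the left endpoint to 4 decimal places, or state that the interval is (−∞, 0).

z∈(-1.6471,0).

With y'=λy (z=hλ):
  k1=λy_n ⇒ h·k1=z·y_n;  k2=λ(1+5/7z)y_n ⇒ h·k2=z(1+5/7z)y_n
  y_{n+1}/y_n = 1 + 3/20z + 17/20z(1+5/7z) = 1 + z + 17/28z²
  ⇒ R(z) = 1 + z + 17/28z².

Solve |R(x)|<1 on ℝ⁻.
x=-1.51: |R|=0.8743
R=1: x+17/28x²=0 ⇒ x=−28/17=-1.6471; min R=1−1/(4·17/28)=0.5882>−1
Confirm numerically:
  x=-1.519: |R|=0.88190 <1
  x=-1.220: |R|=0.68367 <1
  x=-1.064: |R|=0.62334 <1
  x=-2.068: |R|=1.52852 >1
  x=-1.939: |R|=1.34369 >1
  x=-1.673: |R|=1.02635 >1
Interval (-1.6471, 0).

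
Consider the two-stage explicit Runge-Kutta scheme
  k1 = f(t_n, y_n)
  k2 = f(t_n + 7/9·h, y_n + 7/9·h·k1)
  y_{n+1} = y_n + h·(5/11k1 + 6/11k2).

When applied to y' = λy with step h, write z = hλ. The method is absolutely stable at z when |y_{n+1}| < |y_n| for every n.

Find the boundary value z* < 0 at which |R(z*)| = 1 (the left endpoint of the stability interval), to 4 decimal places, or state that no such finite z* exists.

z* = -2.3571.

With y'=λy (z=hλ):
  k1=λy_n ⇒ h·k1=z·y_n;  k2=λ(1+7/9z)y_n ⇒ h·k2=z(1+7/9z)y_n
  y_{n+1}/y_n = 1 + 5/11z + 6/11z(1+7/9z) = 1 + z + 14/33z²
  ⇒ R(z) = 1 + z + 14/33z².

Need |R(x)|<1, x<0.
x=-0.4: |R|=0.6679
R=1: x+14/33x²=0 ⇒ x=−33/14=-2.3571; min R=1−1/(4·14/33)=0.4107>−1
Confirm numerically:
  x=-2.306: |R|=0.94997 <1
  x=-2.114: |R|=0.78194 <1
  x=-2.054: |R|=0.73584 <1
  x=-1.876: |R|=0.61707 <1
  x=-2.526: |R|=1.18095 >1
  x=-2.435: |R|=1.08043 >1
So |R|<1 on (-2.3571, 0).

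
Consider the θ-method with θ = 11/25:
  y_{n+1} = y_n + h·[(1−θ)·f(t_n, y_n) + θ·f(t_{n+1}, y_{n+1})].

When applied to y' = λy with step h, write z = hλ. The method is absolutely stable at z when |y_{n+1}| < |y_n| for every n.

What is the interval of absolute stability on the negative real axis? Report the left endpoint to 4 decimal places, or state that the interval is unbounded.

Set f=λy, z=hλ:
  y_{n+1} = y_n + z·[14/25·y_n + 11/25·y_{n+1}] ⇒ (1 − 11/25z)y_{n+1} = (1 + 14/25z)y_n
  so R(z) = (1 + 14/25z)/(1 − 11/25z).

Find x<0 with |R(x)|<1.
x=-0.41: |R|=0.6527
R=−1: 1+14/25x = −1+11/25x ⇒ -3/25x=2 ⇒ x=2/(-3/25)=-16.6667
Confirm numerically:
  x=-16.271: |R|=0.99418 <1
  x=-11.260: |R|=0.89104 <1
  x=-8.136: |R|=0.77648 <1
  x=-7.455: |R|=0.74174 <1
  x=-17.023: |R|=1.00504 >1
  x=-16.841: |R|=1.00249 >1
Interval (-16.6667, 0).

z∈(-16.6667,0).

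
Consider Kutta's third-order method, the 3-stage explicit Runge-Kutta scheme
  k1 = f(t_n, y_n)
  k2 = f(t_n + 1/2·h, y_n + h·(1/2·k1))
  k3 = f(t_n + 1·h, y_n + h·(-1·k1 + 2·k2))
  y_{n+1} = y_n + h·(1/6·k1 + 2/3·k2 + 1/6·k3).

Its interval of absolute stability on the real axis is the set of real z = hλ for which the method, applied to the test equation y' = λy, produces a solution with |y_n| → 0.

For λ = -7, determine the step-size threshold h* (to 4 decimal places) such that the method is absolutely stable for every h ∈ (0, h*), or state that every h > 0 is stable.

(-2.5127,0); λ=-7 ⇒ h* = 0.3590.

With y'=λy (z=hλ):
  order 3, 3-stage ⇒ R(z)=1+z+z^2/2+z^3/6
  (e.g. R(-1.24)=0.21103, |R|=0.21103)

Solve |R(x)|<1 on ℝ⁻.
x=-1.24: |R|=0.2110
|R(-2.72)|=1.3747 |R(-2.22)|=0.5793 |R(-2.19)|=0.5425
Bisect:
  x_lo=-2.9447 |R|=1.8649  x_hi=-0.1121 |R|=0.8939
  mid=-1.52842 |R|=0.04453 →hi
  mid=-2.23658 |R|=0.60010 →hi
  mid=-2.59065 |R|=1.13277 →lo
  mid=-2.41362 |R|=0.84428 →hi
  mid=-2.50214 |R|=0.98264 →hi
  mid=-2.54640 |R|=1.05619 →lo
  mid=-2.52427 |R|=1.01904 →lo
  mid=-2.51320 |R|=1.00075 →lo
  ...
  [-2.51285,-2.51268] ⇒ x*=-2.5127
Stable set (-2.5127, 0).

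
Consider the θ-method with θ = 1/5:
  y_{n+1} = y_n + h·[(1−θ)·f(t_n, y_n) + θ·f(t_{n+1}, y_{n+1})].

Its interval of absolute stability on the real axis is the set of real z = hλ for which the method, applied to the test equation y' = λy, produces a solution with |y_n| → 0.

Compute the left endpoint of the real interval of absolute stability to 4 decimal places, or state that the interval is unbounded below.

z* = -3.3333.

Set f=λy, z=hλ:
  y_{n+1} = y_n + z·[4/5·y_n + 1/5·y_{n+1}] ⇒ (1 − 1/5z)y_{n+1} = (1 + 4/5z)y_n
  Hence R(z) = (1 + 4/5z)/(1 − 1/5z).

Find x<0 with |R(x)|<1.
x=-1.48: |R|=0.1420
R=−1: 1+4/5x = −1+1/5x ⇒ -3/5x=2 ⇒ x=2/(-3/5)=-3.3333
Confirm numerically:
  x=-3.261: |R|=0.97373 <1
  x=-2.718: |R|=0.76082 <1
  x=-1.961: |R|=0.40856 <1
  x=-3.851: |R|=1.17546 >1
  x=-3.754: |R|=1.14416 >1
Interval (-3.3333, 0).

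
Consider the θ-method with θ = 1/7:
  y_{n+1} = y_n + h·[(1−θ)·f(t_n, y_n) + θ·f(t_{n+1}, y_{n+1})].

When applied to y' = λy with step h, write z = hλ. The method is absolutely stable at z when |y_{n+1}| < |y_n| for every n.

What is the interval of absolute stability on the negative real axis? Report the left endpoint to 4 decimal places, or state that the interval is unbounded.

With y'=λy (z=hλ):
  y_{n+1} = y_n + z·[6/7·y_n + 1/7·y_{n+1}] ⇒ (1 − 1/7z)y_{n+1} = (1 + 6/7z)y_n
  so R(z) = (1 + 6/7z)/(1 − 1/7z).

Need |R(x)|<1, x<0.
x=-1.53: |R|=0.2556
R=−1: 1+6/7x = −1+1/7x ⇒ -5/7x=2 ⇒ x=2/(-5/7)=-2.8000
Confirm numerically:
  x=-2.044: |R|=0.58204 <1
  x=-2.004: |R|=0.55797 <1
  x=-1.821: |R|=0.44507 <1
  x=-2.921: |R|=1.06098 >1
  x=-2.844: |R|=1.02235 >1
Interval (-2.8000, 0).

z∈(-2.8000,0).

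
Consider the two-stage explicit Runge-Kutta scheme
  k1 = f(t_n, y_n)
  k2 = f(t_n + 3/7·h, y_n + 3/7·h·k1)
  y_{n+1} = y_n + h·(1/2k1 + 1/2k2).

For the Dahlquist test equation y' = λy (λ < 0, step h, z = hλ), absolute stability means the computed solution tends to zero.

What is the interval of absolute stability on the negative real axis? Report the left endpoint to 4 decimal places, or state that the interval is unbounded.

With y'=λy (z=hλ):
  k1=λy_n ⇒ h·k1=z·y_n;  k2=λ(1+3/7z)y_n ⇒ h·k2=z(1+3/7z)y_n
  y_{n+1}/y_n = 1 + 1/2z + 1/2z(1+3/7z) = 1 + z + 3/14z²
  ⇒ R(z) = 1 + z + 3/14z².

Boundary: |R(x)|=1, x<0.
x=-1.37: |R|=0.0322
R=1: x+3/14x²=0 ⇒ x=−14/3=-4.6667; min R=1−1/(4·3/14)=-0.1667>−1
Confirm numerically:
  x=-3.191: |R|=0.00904 <1
  x=-2.990: |R|=0.07426 <1
  x=-1.888: |R|=0.12417 <1
  x=-5.141: |R|=1.52255 >1
  x=-5.135: |R|=1.51533 >1
  x=-4.689: |R|=1.02244 >1
Stable set (-4.6667, 0).

(-4.6667, 0).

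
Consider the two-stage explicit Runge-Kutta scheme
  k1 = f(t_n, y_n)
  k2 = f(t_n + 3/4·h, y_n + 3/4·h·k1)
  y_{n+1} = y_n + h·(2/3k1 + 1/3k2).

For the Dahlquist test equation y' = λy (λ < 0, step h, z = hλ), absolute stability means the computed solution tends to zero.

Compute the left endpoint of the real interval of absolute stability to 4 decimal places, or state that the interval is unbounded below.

On y'=λy, z=hλ:
  k1=λy_n ⇒ h·k1=z·y_n;  k2=λ(1+3/4z)y_n ⇒ h·k2=z(1+3/4z)y_n
  y_{n+1}/y_n = 1 + 2/3z + 1/3z(1+3/4z) = 1 + z + 1/4z²
  ⇒ R(z) = 1 + z + 1/4z².

Need |R(x)|<1, x<0.
x=-0.52: |R|=0.5476
R=1: x+1/4x²=0 ⇒ x=−4=-4.0000; min R=1−1/(4·1/4)=0.0000>−1
Confirm numerically:
  x=-3.868: |R|=0.87236 <1
  x=-2.423: |R|=0.04473 <1
  x=-2.038: |R|=0.00036 <1
  x=-4.214: |R|=1.22545 >1
  x=-4.196: |R|=1.20560 >1
Stable set (-4.0000, 0).

z* = -4.0000.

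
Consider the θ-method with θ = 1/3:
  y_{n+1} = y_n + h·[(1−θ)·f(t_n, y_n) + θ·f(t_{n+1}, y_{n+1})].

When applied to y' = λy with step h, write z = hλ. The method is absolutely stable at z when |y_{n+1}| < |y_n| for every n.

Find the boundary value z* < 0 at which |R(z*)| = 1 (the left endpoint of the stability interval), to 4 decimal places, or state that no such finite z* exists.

Set f=λy, z=hλ:
  y_{n+1} = y_n + z·[2/3·y_n + 1/3·y_{n+1}] ⇒ (1 − 1/3z)y_{n+1} = (1 + 2/3z)y_n
  R(z) = (1 + 2/3z)/(1 − 1/3z).

Solve |R(x)|<1 on ℝ⁻.
x=-0.57: |R|=0.5210
R=−1: 1+2/3x = −1+1/3x ⇒ -1/3x=2 ⇒ x=2/(-1/3)=-6.0000
Confirm numerically:
  x=-5.808: |R|=0.97820 <1
  x=-3.988: |R|=0.71208 <1
  x=-2.666: |R|=0.41158 <1
  x=-6.443: |R|=1.04691 >1
  x=-6.395: |R|=1.04204 >1
  x=-6.069: |R|=1.00761 >1
Interval (-6.0000, 0).

z* = -6.0000.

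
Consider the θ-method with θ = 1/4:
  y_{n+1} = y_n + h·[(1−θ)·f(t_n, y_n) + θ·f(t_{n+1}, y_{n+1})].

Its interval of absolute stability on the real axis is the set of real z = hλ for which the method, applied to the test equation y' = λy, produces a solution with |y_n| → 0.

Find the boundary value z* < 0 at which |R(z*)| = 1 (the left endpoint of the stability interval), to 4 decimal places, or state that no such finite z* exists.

z* = -4.0000.

Test eqn y'=λy, z=hλ:
  y_{n+1} = y_n + z·[3/4·y_n + 1/4·y_{n+1}] ⇒ (1 − 1/4z)y_{n+1} = (1 + 3/4z)y_n
  Hence R(z) = (1 + 3/4z)/(1 − 1/4z).

Find x<0 with |R(x)|<1.
x=-0.92: |R|=0.2520
R=−1: 1+3/4x = −1+1/4x ⇒ -1/2x=2 ⇒ x=2/(-1/2)=-4.0000
Confirm numerically:
  x=-3.911: |R|=0.97750 <1
  x=-2.731: |R|=0.62294 <1
  x=-2.637: |R|=0.58927 <1
  x=-1.759: |R|=0.22174 <1
  x=-4.394: |R|=1.09388 >1
  x=-4.266: |R|=1.06436 >1
  x=-4.155: |R|=1.03801 >1
Interval (-4.0000, 0).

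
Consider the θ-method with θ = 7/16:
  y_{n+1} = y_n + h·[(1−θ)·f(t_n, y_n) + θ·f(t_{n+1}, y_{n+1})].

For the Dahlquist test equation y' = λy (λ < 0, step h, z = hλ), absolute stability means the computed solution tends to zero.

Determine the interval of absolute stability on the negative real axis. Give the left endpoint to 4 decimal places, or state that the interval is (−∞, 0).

(-16.0000, 0).

On y'=λy, z=hλ:
  y_{n+1} = y_n + z·[9/16·y_n + 7/16·y_{n+1}] ⇒ (1 − 7/16z)y_{n+1} = (1 + 9/16z)y_n
  so R(z) = (1 + 9/16z)/(1 − 7/16z).

Solve |R(x)|<1 on ℝ⁻.
x=-0.75: |R|=0.4353
R=−1: 1+9/16x = −1+7/16x ⇒ -1/8x=2 ⇒ x=2/(-1/8)=-16.0000
Confirm numerically:
  x=-12.336: |R|=0.92840 <1
  x=-11.493: |R|=0.90654 <1
  x=-10.552: |R|=0.87875 <1
  x=-7.665: |R|=0.76068 <1
  x=-16.594: |R|=1.00899 >1
  x=-16.484: |R|=1.00737 >1
Interval (-16.0000, 0).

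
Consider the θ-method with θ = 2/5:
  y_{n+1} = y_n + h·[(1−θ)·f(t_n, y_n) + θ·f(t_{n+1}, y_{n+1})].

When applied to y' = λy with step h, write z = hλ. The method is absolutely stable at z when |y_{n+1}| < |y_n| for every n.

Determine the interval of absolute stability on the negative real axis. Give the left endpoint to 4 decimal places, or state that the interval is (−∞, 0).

(-10.0000, 0).

Test eqn y'=λy, z=hλ:
  y_{n+1} = y_n + z·[3/5·y_n + 2/5·y_{n+1}] ⇒ (1 − 2/5z)y_{n+1} = (1 + 3/5z)y_n
  ⇒ R(z) = (1 + 3/5z)/(1 − 2/5z).

Need |R(x)|<1, x<0.
x=-1.44: |R|=0.0863
R=−1: 1+3/5x = −1+2/5x ⇒ -1/5x=2 ⇒ x=2/(-1/5)=-10.0000
Confirm numerically:
  x=-8.041: |R|=0.90708 <1
  x=-6.358: |R|=0.79442 <1
  x=-5.898: |R|=0.75578 <1
  x=-5.676: |R|=0.73557 <1
  x=-10.270: |R|=1.01057 >1
  x=-10.256: |R|=1.01003 >1
  x=-10.105: |R|=1.00417 >1
Interval (-10.0000, 0).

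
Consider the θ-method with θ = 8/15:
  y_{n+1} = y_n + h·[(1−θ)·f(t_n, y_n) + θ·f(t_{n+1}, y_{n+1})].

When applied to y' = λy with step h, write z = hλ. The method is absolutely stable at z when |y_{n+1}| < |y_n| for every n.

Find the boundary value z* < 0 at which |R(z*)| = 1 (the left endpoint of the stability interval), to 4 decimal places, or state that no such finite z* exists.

On y'=λy, z=hλ:
  y_{n+1} = y_n + z·[7/15·y_n + 8/15·y_{n+1}] ⇒ (1 − 8/15z)y_{n+1} = (1 + 7/15z)y_n
  ⇒ R(z) = (1 + 7/15z)/(1 − 8/15z).

Find x<0 with |R(x)|<1.
x=-1.07: |R|=0.3188
x=-2: |R|=0.0323
x=-10: |R|=0.5789
x=-100: |R|=0.8405
θ=8/15≥1/2 ⇒ |1+7/15x|<|1−8/15x| ∀x<0 ⇒ stable on all of ℝ⁻.

(−∞, 0) — no finite endpoint.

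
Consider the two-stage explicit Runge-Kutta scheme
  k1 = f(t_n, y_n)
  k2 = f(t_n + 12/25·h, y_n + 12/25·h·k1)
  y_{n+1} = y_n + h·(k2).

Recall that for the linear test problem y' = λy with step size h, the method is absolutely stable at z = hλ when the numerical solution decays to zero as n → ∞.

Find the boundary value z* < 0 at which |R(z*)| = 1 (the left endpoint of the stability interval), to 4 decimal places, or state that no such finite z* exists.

z* = -2.0833.

On y'=λy, z=hλ:
  k1=λy_n ⇒ h·k1=z·y_n;  k2=λ(1+12/25z)y_n ⇒ h·k2=z(1+12/25z)y_n
  y_{n+1}/y_n = 1 + z(1+12/25z) = 1 + z + 12/25z²
  so R(z) = 1 + z + 12/25z².

Solve |R(x)|<1 on ℝ⁻.
x=-0.35: |R|=0.7088
R=1: x+12/25x²=0 ⇒ x=−25/12=-2.0833; min R=1−1/(4·12/25)=0.4792>−1
Confirm numerically:
  x=-1.647: |R|=0.65505 <1
  x=-1.609: |R|=0.63366 <1
  x=-1.007: |R|=0.47974 <1
  x=-0.992: |R|=0.48035 <1
  x=-2.470: |R|=1.45843 >1
  x=-2.216: |R|=1.14111 >1
Interval (-2.0833, 0).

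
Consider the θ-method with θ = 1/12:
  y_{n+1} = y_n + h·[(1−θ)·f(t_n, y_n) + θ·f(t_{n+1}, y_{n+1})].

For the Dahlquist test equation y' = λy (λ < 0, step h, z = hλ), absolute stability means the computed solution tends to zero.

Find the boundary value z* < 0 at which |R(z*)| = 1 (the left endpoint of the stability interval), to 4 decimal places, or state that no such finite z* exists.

Test eqn y'=λy, z=hλ:
  y_{n+1} = y_n + z·[11/12·y_n + 1/12·y_{n+1}] ⇒ (1 − 1/12z)y_{n+1} = (1 + 11/12z)y_n
  R(z) = (1 + 11/12z)/(1 − 1/12z).

Solve |R(x)|<1 on ℝ⁻.
x=-1.37: |R|=0.2296
R=−1: 1+11/12x = −1+1/12x ⇒ -5/6x=2 ⇒ x=2/(-5/6)=-2.4000
Confirm numerically:
  x=-2.331: |R|=0.95185 <1
  x=-2.284: |R|=0.91879 <1
  x=-1.636: |R|=0.43972 <1
  x=-1.183: |R|=0.07684 <1
  x=-2.947: |R|=1.36596 >1
  x=-2.606: |R|=1.14104 >1
Interval (-2.4000, 0).

left endpoint -2.4000.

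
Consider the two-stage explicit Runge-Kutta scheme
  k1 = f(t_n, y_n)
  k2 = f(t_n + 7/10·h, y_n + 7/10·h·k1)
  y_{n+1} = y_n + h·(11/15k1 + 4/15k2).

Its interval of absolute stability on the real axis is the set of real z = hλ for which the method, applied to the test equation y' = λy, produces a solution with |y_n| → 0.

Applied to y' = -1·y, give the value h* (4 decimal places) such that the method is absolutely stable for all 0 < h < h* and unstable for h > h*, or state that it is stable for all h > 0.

(-5.3571,0); λ=-1 ⇒ h* = (75/14)/1 = 5.3571.

Test eqn y'=λy, z=hλ:
  k1=λy_n ⇒ h·k1=z·y_n;  k2=λ(1+7/10z)y_n ⇒ h·k2=z(1+7/10z)y_n
  y_{n+1}/y_n = 1 + 11/15z + 4/15z(1+7/10z) = 1 + z + 14/75z²
  so R(z) = 1 + z + 14/75z².

Solve |R(x)|<1 on ℝ⁻.
x=-0.65: |R|=0.4289
R=1: x+14/75x²=0 ⇒ x=−75/14=-5.3571; min R=1−1/(4·14/75)=-0.3393>−1
Confirm numerically:
  x=-4.605: |R|=0.35346 <1
  x=-4.337: |R|=0.17412 <1
  x=-3.518: |R|=0.20775 <1
  x=-3.203: |R|=0.28795 <1
  x=-5.903: |R|=1.60148 >1
  x=-5.657: |R|=1.31664 >1
  x=-5.603: |R|=1.25714 >1
Stable set (-5.3571, 0).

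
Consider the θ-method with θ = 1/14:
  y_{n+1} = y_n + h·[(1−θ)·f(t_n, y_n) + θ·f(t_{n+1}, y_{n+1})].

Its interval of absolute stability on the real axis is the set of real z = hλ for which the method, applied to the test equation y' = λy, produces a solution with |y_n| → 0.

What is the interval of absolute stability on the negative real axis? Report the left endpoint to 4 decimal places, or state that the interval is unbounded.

With y'=λy (z=hλ):
  y_{n+1} = y_n + z·[13/14·y_n + 1/14·y_{n+1}] ⇒ (1 − 1/14z)y_{n+1} = (1 + 13/14z)y_n
  R(z) = (1 + 13/14z)/(1 − 1/14z).

Need |R(x)|<1, x<0.
x=-0.51: |R|=0.5079
R=−1: 1+13/14x = −1+1/14x ⇒ -6/7x=2 ⇒ x=2/(-6/7)=-2.3333
Confirm numerically:
  x=-1.971: |R|=0.72776 <1
  x=-1.803: |R|=0.59729 <1
  x=-1.739: |R|=0.54686 <1
  x=-1.096: |R|=0.01643 <1
  x=-2.908: |R|=1.40785 >1
  x=-2.363: |R|=1.02176 >1
Interval (-2.3333, 0).

z∈(-2.3333,0).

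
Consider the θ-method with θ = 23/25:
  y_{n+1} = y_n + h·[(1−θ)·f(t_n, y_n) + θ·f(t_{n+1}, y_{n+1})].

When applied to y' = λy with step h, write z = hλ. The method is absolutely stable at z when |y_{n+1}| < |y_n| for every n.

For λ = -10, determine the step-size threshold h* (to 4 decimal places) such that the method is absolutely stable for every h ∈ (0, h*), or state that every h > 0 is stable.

(−∞, 0) — no finite endpoint. Any h>0 works for λ=-10.

Set f=λy, z=hλ:
  y_{n+1} = y_n + z·[2/25·y_n + 23/25·y_{n+1}] ⇒ (1 − 23/25z)y_{n+1} = (1 + 2/25z)y_n
  ⇒ R(z) = (1 + 2/25z)/(1 − 23/25z).

Boundary: |R(x)|=1, x<0.
x=-0.77: |R|=0.5493
x=-2: |R|=0.2958
x=-10: |R|=0.0196
x=-100: |R|=0.0753
θ=23/25≥1/2 ⇒ |1+2/25x|<|1−23/25x| ∀x<0 ⇒ unbounded interval.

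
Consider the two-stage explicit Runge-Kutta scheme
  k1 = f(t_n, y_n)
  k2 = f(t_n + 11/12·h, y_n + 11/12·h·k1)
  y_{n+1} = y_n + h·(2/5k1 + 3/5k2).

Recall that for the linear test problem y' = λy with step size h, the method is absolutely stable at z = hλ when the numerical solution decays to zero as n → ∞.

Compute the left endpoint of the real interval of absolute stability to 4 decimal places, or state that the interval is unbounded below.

left endpoint -1.8182.

Test eqn y'=λy, z=hλ:
  k1=λy_n ⇒ h·k1=z·y_n;  k2=λ(1+11/12z)y_n ⇒ h·k2=z(1+11/12z)y_n
  y_{n+1}/y_n = 1 + 2/5z + 3/5z(1+11/12z) = 1 + z + 11/20z²
  ⇒ R(z) = 1 + z + 11/20z².

Solve |R(x)|<1 on ℝ⁻.
x=-1.48: |R|=0.7247
R=1: x+11/20x²=0 ⇒ x=−20/11=-1.8182; min R=1−1/(4·11/20)=0.5455>−1
Confirm numerically:
  x=-1.660: |R|=0.85558 <1
  x=-1.405: |R|=0.68071 <1
  x=-1.017: |R|=0.55186 <1
  x=-1.905: |R|=1.09096 >1
  x=-1.855: |R|=1.03756 >1
Interval (-1.8182, 0).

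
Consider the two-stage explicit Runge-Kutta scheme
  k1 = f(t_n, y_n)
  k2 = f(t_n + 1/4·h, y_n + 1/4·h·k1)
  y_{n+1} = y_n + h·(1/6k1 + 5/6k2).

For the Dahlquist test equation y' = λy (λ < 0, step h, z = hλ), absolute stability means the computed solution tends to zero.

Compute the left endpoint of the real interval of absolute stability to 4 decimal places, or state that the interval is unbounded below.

Test eqn y'=λy, z=hλ:
  k1=λy_n ⇒ h·k1=z·y_n;  k2=λ(1+1/4z)y_n ⇒ h·k2=z(1+1/4z)y_n
  y_{n+1}/y_n = 1 + 1/6z + 5/6z(1+1/4z) = 1 + z + 5/24z²
  Hence R(z) = 1 + z + 5/24z².

Find x<0 with |R(x)|<1.
x=-1.44: |R|=0.0080
R=1: x+5/24x²=0 ⇒ x=−24/5=-4.8000; min R=1−1/(4·5/24)=-0.2000>−1
Confirm numerically:
  x=-4.207: |R|=0.48026 <1
  x=-3.617: |R|=0.10856 <1
  x=-2.692: |R|=0.18224 <1
  x=-2.205: |R|=0.19208 <1
  x=-5.321: |R|=1.57755 >1
  x=-5.119: |R|=1.34020 >1
Interval (-4.8000, 0).

left endpoint -4.8000.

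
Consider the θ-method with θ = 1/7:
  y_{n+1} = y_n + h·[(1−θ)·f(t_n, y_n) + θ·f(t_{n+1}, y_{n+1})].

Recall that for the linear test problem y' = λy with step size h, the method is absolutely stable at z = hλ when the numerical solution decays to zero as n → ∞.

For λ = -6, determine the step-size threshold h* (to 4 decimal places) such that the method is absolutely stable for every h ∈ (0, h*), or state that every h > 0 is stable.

On y'=λy, z=hλ:
  y_{n+1} = y_n + z·[6/7·y_n + 1/7·y_{n+1}] ⇒ (1 − 1/7z)y_{n+1} = (1 + 6/7z)y_n
  so R(z) = (1 + 6/7z)/(1 − 1/7z).

Find x<0 with |R(x)|<1.
x=-0.95: |R|=0.1635
R=−1: 1+6/7x = −1+1/7x ⇒ -5/7x=2 ⇒ x=2/(-5/7)=-2.8000
Confirm numerically:
  x=-2.661: |R|=0.92806 <1
  x=-2.585: |R|=0.88785 <1
  x=-2.439: |R|=0.80877 <1
  x=-1.851: |R|=0.46390 <1
  x=-3.145: |R|=1.17003 >1
  x=-2.999: |R|=1.09951 >1
  x=-2.940: |R|=1.07042 >1
Interval (-2.8000, 0).

(-2.8000,0); λ=-6 ⇒ h* = (14/5)/6 = 0.4667.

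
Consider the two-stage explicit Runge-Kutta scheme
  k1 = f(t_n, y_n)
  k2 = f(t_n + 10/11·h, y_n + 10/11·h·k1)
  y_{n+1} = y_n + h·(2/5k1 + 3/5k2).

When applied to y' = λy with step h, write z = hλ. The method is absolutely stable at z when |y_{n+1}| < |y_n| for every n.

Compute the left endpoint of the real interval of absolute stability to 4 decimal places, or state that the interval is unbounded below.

With y'=λy (z=hλ):
  k1=λy_n ⇒ h·k1=z·y_n;  k2=λ(1+10/11z)y_n ⇒ h·k2=z(1+10/11z)y_n
  y_{n+1}/y_n = 1 + 2/5z + 3/5z(1+10/11z) = 1 + z + 6/11z²
  ⇒ R(z) = 1 + z + 6/11z².

Need |R(x)|<1, x<0.
x=-0.61: |R|=0.5930
R=1: x+6/11x²=0 ⇒ x=−11/6=-1.8333; min R=1−1/(4·6/11)=0.5417>−1
Confirm numerically:
  x=-1.687: |R|=0.86535 <1
  x=-1.571: |R|=0.77520 <1
  x=-1.004: |R|=0.54583 <1
  x=-0.767: |R|=0.55388 <1
  x=-2.392: |R|=1.72891 >1
  x=-1.964: |R|=1.13998 >1
  x=-1.911: |R|=1.08096 >1
So |R|<1 on (-1.8333, 0).

z* = -1.8333.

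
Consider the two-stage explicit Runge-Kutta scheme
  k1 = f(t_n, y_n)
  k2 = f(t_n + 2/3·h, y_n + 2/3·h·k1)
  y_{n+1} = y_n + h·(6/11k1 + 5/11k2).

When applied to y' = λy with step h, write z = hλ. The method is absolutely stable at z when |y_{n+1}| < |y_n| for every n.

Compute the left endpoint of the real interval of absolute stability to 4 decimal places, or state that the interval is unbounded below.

left endpoint -3.3000.

On y'=λy, z=hλ:
  k1=λy_n ⇒ h·k1=z·y_n;  k2=λ(1+2/3z)y_n ⇒ h·k2=z(1+2/3z)y_n
  y_{n+1}/y_n = 1 + 6/11z + 5/11z(1+2/3z) = 1 + z + 10/33z²
  so R(z) = 1 + z + 10/33z².

Boundary: |R(x)|=1, x<0.
x=-1.66: |R|=0.1750
R=1: x+10/33x²=0 ⇒ x=−33/10=-3.3000; min R=1−1/(4·10/33)=0.1750>−1
Confirm numerically:
  x=-2.977: |R|=0.70861 <1
  x=-1.748: |R|=0.17791 <1
  x=-1.612: |R|=0.17544 <1
  x=-1.559: |R|=0.17751 <1
  x=-3.804: |R|=1.58097 >1
  x=-3.630: |R|=1.36300 >1
Interval (-3.3000, 0).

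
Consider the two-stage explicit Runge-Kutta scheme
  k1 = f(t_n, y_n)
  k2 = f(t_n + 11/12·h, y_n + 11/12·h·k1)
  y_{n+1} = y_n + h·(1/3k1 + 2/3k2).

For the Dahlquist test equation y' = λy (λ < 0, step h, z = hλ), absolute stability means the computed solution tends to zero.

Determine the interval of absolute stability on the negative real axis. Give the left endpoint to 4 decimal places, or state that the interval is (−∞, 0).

z∈(-1.6364,0).

On y'=λy, z=hλ:
  k1=λy_n ⇒ h·k1=z·y_n;  k2=λ(1+11/12z)y_n ⇒ h·k2=z(1+11/12z)y_n
  y_{n+1}/y_n = 1 + 1/3z + 2/3z(1+11/12z) = 1 + z + 11/18z²
  so R(z) = 1 + z + 11/18z².

Need |R(x)|<1, x<0.
x=-0.5: |R|=0.6528
R=1: x+11/18x²=0 ⇒ x=−18/11=-1.6364; min R=1−1/(4·11/18)=0.5909>−1
Confirm numerically:
  x=-1.157: |R|=0.66106 <1
  x=-1.086: |R|=0.63474 <1
  x=-0.712: |R|=0.59780 <1
  x=-2.142: |R|=1.66188 >1
  x=-1.999: |R|=1.44300 >1
  x=-1.934: |R|=1.35177 >1
Interval (-1.6364, 0).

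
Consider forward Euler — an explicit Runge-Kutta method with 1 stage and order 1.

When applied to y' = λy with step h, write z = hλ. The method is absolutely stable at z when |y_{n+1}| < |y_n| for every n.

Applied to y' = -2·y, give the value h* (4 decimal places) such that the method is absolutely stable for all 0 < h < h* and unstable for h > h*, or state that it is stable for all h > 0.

(-2.0000,0); λ=-2 ⇒ h* = 1.0000.

Set f=λy, z=hλ:
  order 1, 1-stage ⇒ R(z)=1+z
  (e.g. R(-0.71)=0.29000, |R|=0.29000)

Boundary: |R(x)|=1, x<0.
x=-0.71: |R|=0.2900
|R(-2.29)|=1.2900 |R(-1.81)|=0.8100 |R(-0.8)|=0.2000
Bisect:
  x_lo=-2.7891 |R|=1.7891  x_hi=-0.2547 |R|=0.7453
  mid=-1.52188 |R|=0.52188 →hi
  mid=-2.15548 |R|=1.15548 →lo
  mid=-1.83868 |R|=0.83868 →hi
  mid=-1.99708 |R|=0.99708 →hi
  mid=-2.07628 |R|=1.07628 →lo
  mid=-2.03668 |R|=1.03668 →lo
  mid=-2.01688 |R|=1.01688 →lo
  ...
  [-2.00002,-1.99986] ⇒ x*=-2.0000
So |R|<1 on (-2.0000, 0).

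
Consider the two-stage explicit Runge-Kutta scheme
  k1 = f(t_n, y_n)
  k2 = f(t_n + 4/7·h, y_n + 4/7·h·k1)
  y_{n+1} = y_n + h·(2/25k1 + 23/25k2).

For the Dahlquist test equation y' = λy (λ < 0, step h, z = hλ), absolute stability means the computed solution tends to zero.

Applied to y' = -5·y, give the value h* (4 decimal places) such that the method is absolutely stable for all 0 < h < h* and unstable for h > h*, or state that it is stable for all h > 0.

(-1.9022,0); λ=-5 ⇒ h* = (175/92)/5 = 0.3804.

Set f=λy, z=hλ:
  k1=λy_n ⇒ h·k1=z·y_n;  k2=λ(1+4/7z)y_n ⇒ h·k2=z(1+4/7z)y_n
  y_{n+1}/y_n = 1 + 2/25z + 23/25z(1+4/7z) = 1 + z + 92/175z²
  ⇒ R(z) = 1 + z + 92/175z².

Need |R(x)|<1, x<0.
x=-0.65: |R|=0.5721
R=1: x+92/175x²=0 ⇒ x=−175/92=-1.9022; min R=1−1/(4·92/175)=0.5245>−1
Confirm numerically:
  x=-1.786: |R|=0.89092 <1
  x=-1.163: |R|=0.54806 <1
  x=-0.794: |R|=0.53743 <1
  x=-2.334: |R|=1.52986 >1
  x=-2.000: |R|=1.10286 >1
  x=-1.964: |R|=1.06384 >1
Interval (-1.9022, 0).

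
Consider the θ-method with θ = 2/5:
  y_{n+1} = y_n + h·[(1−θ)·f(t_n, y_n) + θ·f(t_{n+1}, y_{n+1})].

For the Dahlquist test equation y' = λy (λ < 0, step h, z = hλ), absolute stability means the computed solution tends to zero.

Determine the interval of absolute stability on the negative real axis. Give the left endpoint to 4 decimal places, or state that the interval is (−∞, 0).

(-10.0000, 0).

On y'=λy, z=hλ:
  y_{n+1} = y_n + z·[3/5·y_n + 2/5·y_{n+1}] ⇒ (1 − 2/5z)y_{n+1} = (1 + 3/5z)y_n
  ⇒ R(z) = (1 + 3/5z)/(1 − 2/5z).

Boundary: |R(x)|=1, x<0.
x=-1.58: |R|=0.0319
R=−1: 1+3/5x = −1+2/5x ⇒ -1/5x=2 ⇒ x=2/(-1/5)=-10.0000
Confirm numerically:
  x=-8.671: |R|=0.94052 <1
  x=-8.294: |R|=0.92097 <1
  x=-4.823: |R|=0.64652 <1
  x=-4.611: |R|=0.62108 <1
  x=-10.563: |R|=1.02155 >1
  x=-10.250: |R|=1.00980 >1
So |R|<1 on (-10.0000, 0).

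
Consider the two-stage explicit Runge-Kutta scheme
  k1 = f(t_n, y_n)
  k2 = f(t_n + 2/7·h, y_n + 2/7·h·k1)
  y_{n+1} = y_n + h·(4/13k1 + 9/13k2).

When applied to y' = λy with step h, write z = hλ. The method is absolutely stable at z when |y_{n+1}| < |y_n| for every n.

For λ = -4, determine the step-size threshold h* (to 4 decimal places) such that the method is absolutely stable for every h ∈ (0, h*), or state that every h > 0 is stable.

Set f=λy, z=hλ:
  k1=λy_n ⇒ h·k1=z·y_n;  k2=λ(1+2/7z)y_n ⇒ h·k2=z(1+2/7z)y_n
  y_{n+1}/y_n = 1 + 4/13z + 9/13z(1+2/7z) = 1 + z + 18/91z²
  Hence R(z) = 1 + z + 18/91z².

Find x<0 with |R(x)|<1.
x=-0.61: |R|=0.4636
R=1: x+18/91x²=0 ⇒ x=−91/18=-5.0556; min R=1−1/(4·18/91)=-0.2639>−1
Confirm numerically:
  x=-4.919: |R|=0.86713 <1
  x=-3.973: |R|=0.14925 <1
  x=-2.870: |R|=0.24072 <1
  x=-5.531: |R|=1.52016 >1
  x=-5.343: |R|=1.30379 >1
  x=-5.190: |R|=1.13802 >1
So |R|<1 on (-5.0556, 0).

(-5.0556,0); λ=-4 ⇒ h* = (91/18)/4 = 1.2639.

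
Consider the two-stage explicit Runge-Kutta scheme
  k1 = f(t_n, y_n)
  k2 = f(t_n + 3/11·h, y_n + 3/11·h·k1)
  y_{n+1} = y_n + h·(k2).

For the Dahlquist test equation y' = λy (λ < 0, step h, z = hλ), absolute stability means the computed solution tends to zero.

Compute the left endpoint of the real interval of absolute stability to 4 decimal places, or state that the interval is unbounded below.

left endpoint -3.6667.

With y'=λy (z=hλ):
  k1=λy_n ⇒ h·k1=z·y_n;  k2=λ(1+3/11z)y_n ⇒ h·k2=z(1+3/11z)y_n
  y_{n+1}/y_n = 1 + z(1+3/11z) = 1 + z + 3/11z²
  R(z) = 1 + z + 3/11z².

Find x<0 with |R(x)|<1.
x=-0.89: |R|=0.3260
R=1: x+3/11x²=0 ⇒ x=−11/3=-3.6667; min R=1−1/(4·3/11)=0.0833>−1
Confirm numerically:
  x=-2.912: |R|=0.40066 <1
  x=-2.867: |R|=0.37473 <1
  x=-2.248: |R|=0.13023 <1
  x=-4.232: |R|=1.65250 >1
  x=-4.035: |R|=1.40533 >1
So |R|<1 on (-3.6667, 0).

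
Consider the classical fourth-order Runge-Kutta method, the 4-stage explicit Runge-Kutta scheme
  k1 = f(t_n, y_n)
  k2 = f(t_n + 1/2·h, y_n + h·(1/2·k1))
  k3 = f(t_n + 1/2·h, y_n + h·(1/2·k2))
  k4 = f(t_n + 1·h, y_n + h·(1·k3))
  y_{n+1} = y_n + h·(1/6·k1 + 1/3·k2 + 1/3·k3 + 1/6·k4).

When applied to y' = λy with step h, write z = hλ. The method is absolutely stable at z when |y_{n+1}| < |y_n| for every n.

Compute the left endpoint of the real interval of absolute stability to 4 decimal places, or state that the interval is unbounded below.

left endpoint -2.7853.

On y'=λy, z=hλ:
  order 4, 4-stage ⇒ R(z)=1+z+z^2/2+z^3/6+z^4/24
  (e.g. R(-1.67)=0.27229, |R|=0.27229)

Boundary: |R(x)|=1, x<0.
x=-1.67: |R|=0.2723
|R(-1.45)|=0.2773 |R(-1.07)|=0.3529 |R(-0.52)|=0.5948
Bisect:
  x_lo=-3.2457 |R|=1.9468  x_hi=-0.1528 |R|=0.8583
  mid=-1.69923 |R|=0.27411 →hi
  mid=-2.47244 |R|=0.62207 →hi
  mid=-2.85905 |R|=1.11702 →lo
  mid=-2.66575 |R|=0.83422 →hi
  mid=-2.76240 |R|=0.96603 →hi
  mid=-2.81072 |R|=1.03902 →lo
  mid=-2.78656 |R|=1.00191 →lo
  mid=-2.77448 |R|=0.98382 →hi
  mid=-2.78052 |R|=0.99283 →hi
  ...
  [-2.78543,-2.78524] ⇒ x*=-2.7853
Stable set (-2.7853, 0).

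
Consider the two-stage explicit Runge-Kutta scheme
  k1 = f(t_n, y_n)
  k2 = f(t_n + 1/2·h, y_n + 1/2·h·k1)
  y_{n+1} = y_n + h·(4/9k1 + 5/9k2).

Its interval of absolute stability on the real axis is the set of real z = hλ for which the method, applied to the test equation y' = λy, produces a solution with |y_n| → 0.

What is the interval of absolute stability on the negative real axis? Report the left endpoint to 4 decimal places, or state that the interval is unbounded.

z∈(-3.6000,0).

Test eqn y'=λy, z=hλ:
  k1=λy_n ⇒ h·k1=z·y_n;  k2=λ(1+1/2z)y_n ⇒ h·k2=z(1+1/2z)y_n
  y_{n+1}/y_n = 1 + 4/9z + 5/9z(1+1/2z) = 1 + z + 5/18z²
  ⇒ R(z) = 1 + z + 5/18z².

Boundary: |R(x)|=1, x<0.
x=-0.57: |R|=0.5203
R=1: x+5/18x²=0 ⇒ x=−18/5=-3.6000; min R=1−1/(4·5/18)=0.1000>−1
Confirm numerically:
  x=-2.693: |R|=0.32151 <1
  x=-2.627: |R|=0.28998 <1
  x=-1.474: |R|=0.12952 <1
  x=-3.952: |R|=1.38642 >1
  x=-3.715: |R|=1.11867 >1
Interval (-3.6000, 0).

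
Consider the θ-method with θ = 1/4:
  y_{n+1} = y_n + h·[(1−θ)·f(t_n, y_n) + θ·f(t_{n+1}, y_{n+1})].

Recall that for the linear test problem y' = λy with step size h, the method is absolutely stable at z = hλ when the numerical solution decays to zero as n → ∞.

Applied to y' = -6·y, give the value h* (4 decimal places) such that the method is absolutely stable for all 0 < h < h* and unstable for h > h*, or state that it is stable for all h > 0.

On y'=λy, z=hλ:
  y_{n+1} = y_n + z·[3/4·y_n + 1/4·y_{n+1}] ⇒ (1 − 1/4z)y_{n+1} = (1 + 3/4z)y_n
  Hence R(z) = (1 + 3/4z)/(1 − 1/4z).

Find x<0 with |R(x)|<1.
x=-0.86: |R|=0.2922
R=−1: 1+3/4x = −1+1/4x ⇒ -1/2x=2 ⇒ x=2/(-1/2)=-4.0000
Confirm numerically:
  x=-3.370: |R|=0.82904 <1
  x=-2.945: |R|=0.69618 <1
  x=-2.683: |R|=0.60587 <1
  x=-4.355: |R|=1.08498 >1
  x=-4.233: |R|=1.05660 >1
  x=-4.138: |R|=1.03391 >1
So |R|<1 on (-4.0000, 0).

(-4.0000,0); λ=-6 ⇒ h* = (4)/6 = 0.6667.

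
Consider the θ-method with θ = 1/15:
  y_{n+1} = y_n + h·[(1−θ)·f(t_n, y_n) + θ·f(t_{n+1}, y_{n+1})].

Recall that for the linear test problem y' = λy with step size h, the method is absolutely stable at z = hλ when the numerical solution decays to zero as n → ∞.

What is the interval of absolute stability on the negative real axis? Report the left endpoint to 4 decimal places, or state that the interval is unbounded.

z∈(-2.3077,0).

Test eqn y'=λy, z=hλ:
  y_{n+1} = y_n + z·[14/15·y_n + 1/15·y_{n+1}] ⇒ (1 − 1/15z)y_{n+1} = (1 + 14/15z)y_n
  ⇒ R(z) = (1 + 14/15z)/(1 − 1/15z).

Boundary: |R(x)|=1, x<0.
x=-0.36: |R|=0.6484
R=−1: 1+14/15x = −1+1/15x ⇒ -13/15x=2 ⇒ x=2/(-13/15)=-2.3077
Confirm numerically:
  x=-1.713: |R|=0.53743 <1
  x=-1.484: |R|=0.35040 <1
  x=-1.222: |R|=0.12995 <1
  x=-2.776: |R|=1.34248 >1
  x=-2.544: |R|=1.17510 >1
Stable set (-2.3077, 0).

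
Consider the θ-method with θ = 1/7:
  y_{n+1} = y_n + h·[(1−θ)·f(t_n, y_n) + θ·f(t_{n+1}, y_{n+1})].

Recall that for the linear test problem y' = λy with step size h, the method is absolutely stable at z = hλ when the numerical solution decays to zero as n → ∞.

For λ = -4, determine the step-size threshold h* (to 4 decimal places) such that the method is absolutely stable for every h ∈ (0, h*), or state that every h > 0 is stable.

(-2.8000,0); λ=-4 ⇒ h* = (14/5)/4 = 0.7000.

Test eqn y'=λy, z=hλ:
  y_{n+1} = y_n + z·[6/7·y_n + 1/7·y_{n+1}] ⇒ (1 − 1/7z)y_{n+1} = (1 + 6/7z)y_n
  so R(z) = (1 + 6/7z)/(1 − 1/7z).

Need |R(x)|<1, x<0.
x=-1.62: |R|=0.3155
R=−1: 1+6/7x = −1+1/7x ⇒ -5/7x=2 ⇒ x=2/(-5/7)=-2.8000
Confirm numerically:
  x=-2.647: |R|=0.92070 <1
  x=-1.676: |R|=0.35224 <1
  x=-1.645: |R|=0.33198 <1
  x=-1.150: |R|=0.01227 <1
  x=-3.393: |R|=1.28529 >1
  x=-3.293: |R|=1.23948 >1
Stable set (-2.8000, 0).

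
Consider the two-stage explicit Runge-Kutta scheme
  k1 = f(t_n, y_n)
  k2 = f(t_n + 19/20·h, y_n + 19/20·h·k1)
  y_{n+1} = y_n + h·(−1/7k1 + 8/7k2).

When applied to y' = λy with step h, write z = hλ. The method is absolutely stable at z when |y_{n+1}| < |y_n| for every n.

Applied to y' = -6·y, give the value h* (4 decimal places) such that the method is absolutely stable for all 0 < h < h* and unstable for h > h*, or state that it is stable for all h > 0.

(-0.9211,0); λ=-6 ⇒ h* = (35/38)/6 = 0.1535.

Test eqn y'=λy, z=hλ:
  k1=λy_n ⇒ h·k1=z·y_n;  k2=λ(1+19/20z)y_n ⇒ h·k2=z(1+19/20z)y_n
  y_{n+1}/y_n = 1 − 1/7z + 8/7z(1+19/20z) = 1 + z + 38/35z²
  R(z) = 1 + z + 38/35z².

Boundary: |R(x)|=1, x<0.
x=-1.33: |R|=1.5905
R=1: x+38/35x²=0 ⇒ x=−35/38=-0.9211; min R=1−1/(4·38/35)=0.7697>−1
Confirm numerically:
  x=-0.854: |R|=0.93783 <1
  x=-0.617: |R|=0.79632 <1
  x=-0.601: |R|=0.79116 <1
  x=-0.465: |R|=0.76976 <1
  x=-1.458: |R|=1.84997 >1
  x=-1.221: |R|=1.39763 >1
Interval (-0.9211, 0).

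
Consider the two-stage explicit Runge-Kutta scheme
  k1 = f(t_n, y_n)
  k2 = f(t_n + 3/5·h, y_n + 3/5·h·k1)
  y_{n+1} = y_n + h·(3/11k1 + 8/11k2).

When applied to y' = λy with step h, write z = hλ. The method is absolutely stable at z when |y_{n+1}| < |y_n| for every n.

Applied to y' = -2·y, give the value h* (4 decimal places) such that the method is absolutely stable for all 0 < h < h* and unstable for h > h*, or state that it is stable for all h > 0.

(-2.2917,0); λ=-2 ⇒ h* = (55/24)/2 = 1.1458.

Set f=λy, z=hλ:
  k1=λy_n ⇒ h·k1=z·y_n;  k2=λ(1+3/5z)y_n ⇒ h·k2=z(1+3/5z)y_n
  y_{n+1}/y_n = 1 + 3/11z + 8/11z(1+3/5z) = 1 + z + 24/55z²
  R(z) = 1 + z + 24/55z².

Need |R(x)|<1, x<0.
x=-1.31: |R|=0.4388
R=1: x+24/55x²=0 ⇒ x=−55/24=-2.2917; min R=1−1/(4·24/55)=0.4271>−1
Confirm numerically:
  x=-2.179: |R|=0.89287 <1
  x=-2.125: |R|=0.84545 <1
  x=-1.912: |R|=0.68323 <1
  x=-1.309: |R|=0.43870 <1
  x=-2.850: |R|=1.69436 >1
  x=-2.554: |R|=1.29236 >1
So |R|<1 on (-2.2917, 0).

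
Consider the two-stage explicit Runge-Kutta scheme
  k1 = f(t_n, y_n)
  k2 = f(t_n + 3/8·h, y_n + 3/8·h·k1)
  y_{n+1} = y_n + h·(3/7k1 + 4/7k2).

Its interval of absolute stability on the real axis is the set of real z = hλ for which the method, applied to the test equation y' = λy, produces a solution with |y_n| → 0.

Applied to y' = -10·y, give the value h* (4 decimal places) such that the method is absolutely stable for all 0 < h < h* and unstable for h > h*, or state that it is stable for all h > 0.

Test eqn y'=λy, z=hλ:
  k1=λy_n ⇒ h·k1=z·y_n;  k2=λ(1+3/8z)y_n ⇒ h·k2=z(1+3/8z)y_n
  y_{n+1}/y_n = 1 + 3/7z + 4/7z(1+3/8z) = 1 + z + 3/14z²
  Hence R(z) = 1 + z + 3/14z².

Need |R(x)|<1, x<0.
x=-1.66: |R|=0.0695
R=1: x+3/14x²=0 ⇒ x=−14/3=-4.6667; min R=1−1/(4·3/14)=-0.1667>−1
Confirm numerically:
  x=-3.773: |R|=0.27747 <1
  x=-2.513: |R|=0.15975 <1
  x=-2.175: |R|=0.16129 <1
  x=-5.091: |R|=1.46292 >1
  x=-4.882: |R|=1.22527 >1
  x=-4.798: |R|=1.13503 >1
Stable set (-4.6667, 0).

(-4.6667,0); λ=-10 ⇒ h* = (14/3)/10 = 0.4667.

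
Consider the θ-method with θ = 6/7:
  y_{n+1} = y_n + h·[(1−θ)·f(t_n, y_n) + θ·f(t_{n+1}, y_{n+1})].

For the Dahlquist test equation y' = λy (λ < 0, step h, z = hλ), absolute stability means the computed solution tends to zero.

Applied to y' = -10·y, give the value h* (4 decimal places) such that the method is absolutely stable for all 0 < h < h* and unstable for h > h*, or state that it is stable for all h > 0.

unbounded; (−∞, 0). Any h>0 works for λ=-10.

On y'=λy, z=hλ:
  y_{n+1} = y_n + z·[1/7·y_n + 6/7·y_{n+1}] ⇒ (1 − 6/7z)y_{n+1} = (1 + 1/7z)y_n
  ⇒ R(z) = (1 + 1/7z)/(1 − 6/7z).

Solve |R(x)|<1 on ℝ⁻.
x=-0.44: |R|=0.6805
x=-2: |R|=0.2632
x=-10: |R|=0.0448
x=-100: |R|=0.1532
θ=6/7≥1/2 ⇒ |1+1/7x|<|1−6/7x| ∀x<0 ⇒ unbounded interval.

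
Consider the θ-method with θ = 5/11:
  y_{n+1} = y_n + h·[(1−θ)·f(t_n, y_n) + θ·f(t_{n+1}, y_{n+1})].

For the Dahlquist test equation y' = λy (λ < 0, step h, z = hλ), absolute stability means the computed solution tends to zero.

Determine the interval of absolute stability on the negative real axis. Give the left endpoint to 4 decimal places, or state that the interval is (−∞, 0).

On y'=λy, z=hλ:
  y_{n+1} = y_n + z·[6/11·y_n + 5/11·y_{n+1}] ⇒ (1 − 5/11z)y_{n+1} = (1 + 6/11z)y_n
  so R(z) = (1 + 6/11z)/(1 − 5/11z).

Find x<0 with |R(x)|<1.
x=-1.71: |R|=0.0379
R=−1: 1+6/11x = −1+5/11x ⇒ -1/11x=2 ⇒ x=2/(-1/11)=-22.0000
Confirm numerically:
  x=-21.616: |R|=0.99678 <1
  x=-12.188: |R|=0.86361 <1
  x=-12.084: |R|=0.86116 <1
  x=-9.748: |R|=0.79491 <1
  x=-22.516: |R|=1.00418 >1
  x=-22.209: |R|=1.00171 >1
So |R|<1 on (-22.0000, 0).

(-22.0000, 0).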